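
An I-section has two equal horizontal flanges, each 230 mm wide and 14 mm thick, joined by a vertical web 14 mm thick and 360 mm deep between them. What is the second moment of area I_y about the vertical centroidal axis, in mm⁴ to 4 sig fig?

I_y ≈ 2.847 × 10⁷ mm⁴

Decompose the section into non-overlapping parts with the origin at the bottom-left of its bounding rectangle.
Bottom flange: 230 × 14, A = 3 220 mm², x = 115 mm, Ī = 14 194 833 mm⁴.
Web: 14 × 360, A = 5 040 mm², x = 115 mm, Ī = 82 320 mm⁴.
Top flange: 230 × 14, A = 3 220 mm², x = 115 mm, Ī = 14 194 833 mm⁴.
By symmetry the centroid is at mid-width, x̄ = 115 mm.
All pieces are centred on the vertical centroidal axis, so I = ΣĪ = 28 471 987 mm⁴.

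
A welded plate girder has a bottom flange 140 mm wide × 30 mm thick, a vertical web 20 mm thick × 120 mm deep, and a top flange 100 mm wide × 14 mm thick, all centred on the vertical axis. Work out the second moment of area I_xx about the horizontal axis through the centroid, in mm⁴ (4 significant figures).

I_xx ≈ 2.701 × 10⁷ mm⁴

Treat the section as a set of non-overlapping primitives; coordinates are from the bounding-box lower-left.
Bottom plate: 140 × 30, A = 4 200 mm², y = 15 mm, Ī = 315 000 mm⁴.
Web plate: 20 × 120, A = 2 400 mm², y = 90 mm, Ī = 2 880 000 mm⁴.
Top plate: 100 × 14, A = 1 400 mm², y = 157 mm, Ī = 22866.7 mm⁴.
Centroid: ȳ = ΣA·y / ΣA = 62.35 mm.
Transfer each piece to the horizontal axis through the centroid using Ī + A·d² with d = y − 62.35:
  bottom plate: d = -47.35 mm → contributes +9 731 495 mm⁴
  web plate: d = 27.65 mm → contributes +4 714 854 mm⁴
  top plate: d = 94.65 mm → contributes +12 564 938 mm⁴
Total I = 27 011 287 mm⁴.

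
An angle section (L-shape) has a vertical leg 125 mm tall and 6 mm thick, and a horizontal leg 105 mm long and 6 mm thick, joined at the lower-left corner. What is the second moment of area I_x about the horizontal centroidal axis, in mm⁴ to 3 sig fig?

Decompose the section into non-overlapping parts with the origin at the bottom-left of its bounding rectangle.
Vertical leg: 6 × 125, A = 750 mm², y = 62.5 mm, Ī = 976 563 mm⁴.
Horizontal leg (remainder): 99 × 6, A = 594 mm², y = 3 mm, Ī = 1 782 mm⁴.
Centroid: ȳ = ΣA·y / ΣA = 36.203 mm.
Transfer each piece to the horizontal centroidal axis using Ī + A·d² with d = y − 36.203:
  vertical leg: d = 26.297 mm → contributes +1 495 207 mm⁴
  horizontal leg (remainder): d = -33.203 mm → contributes +656 636 mm⁴
Total I = 2 151 843 mm⁴.

I_x ≈ 2.15 × 10⁶ mm⁴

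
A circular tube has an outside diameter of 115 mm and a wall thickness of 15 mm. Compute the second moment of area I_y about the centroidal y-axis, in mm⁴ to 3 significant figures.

Treat the section as a set of non-overlapping primitives; coordinates are from the bounding-box lower-left.
Outer circle: ⌀115, A = 10 387 mm², x = 57.5 mm, Ī = 8 585 414 mm⁴.
Bore (subtracted): ⌀85, A = 5674.5 mm², x = 57.5 mm, Ī = 2 562 392 mm⁴.
By symmetry the centroid is at mid-width, x̄ = 57.5 mm.
All pieces are centred on the centroidal y-axis, so I = ΣĪ (holes subtracted) = 6 023 022 mm⁴.

I_y ≈ 6.02 × 10⁶ mm⁴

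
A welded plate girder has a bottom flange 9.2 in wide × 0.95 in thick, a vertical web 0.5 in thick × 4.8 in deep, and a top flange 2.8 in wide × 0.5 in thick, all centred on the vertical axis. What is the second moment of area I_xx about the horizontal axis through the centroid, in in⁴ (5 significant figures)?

Break the section into simple shapes (no overlaps), measuring from the bottom-left corner of the bounding box.
Bottom plate: 9.2 × 0.95, A = 8.74 in², y = 0.475 in, Ī = 0.6573208 in⁴.
Web plate: 0.5 × 4.8, A = 2.4 in², y = 3.35 in, Ī = 4.608 in⁴.
Top plate: 2.8 × 0.5, A = 1.4 in², y = 6 in, Ī = 0.02916667 in⁴.
Centroid: ȳ = ΣA·y / ΣA = 1.642065 in.
Transfer each piece to the horizontal axis through the centroid using Ī + A·d² with d = y − 1.642065:
  bottom plate: d = -1.167065 in → contributes +12.56156 in⁴
  web plate: d = 1.707935 in → contributes +11.6089 in⁴
  top plate: d = 4.357935 in → contributes +26.6174 in⁴
Total I = 50.78786 in⁴.

I_xx ≈ 50.788 in⁴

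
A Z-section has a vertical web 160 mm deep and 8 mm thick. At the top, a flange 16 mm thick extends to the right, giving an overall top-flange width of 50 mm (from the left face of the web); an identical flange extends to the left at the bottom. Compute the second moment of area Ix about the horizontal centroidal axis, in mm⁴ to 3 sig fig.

Ix ≈ 9.73 × 10⁶ mm⁴

Split into non-overlapping primitives; take the origin at the lower-left of the bounding box.
Web: 8 × 160, A = 1 280 mm², y = 80 mm, Ī = 2 730 667 mm⁴.
Top flange (beyond web): 42 × 16, A = 672 mm², y = 152 mm, Ī = 14 336 mm⁴.
Bottom flange (beyond web): 42 × 16, A = 672 mm², y = 8 mm, Ī = 14 336 mm⁴.
Centroid: ȳ = ΣA·y / ΣA = 80 mm.
Transfer each piece to the horizontal centroidal axis using Ī + A·d² with d = y − 80:
  web: d = 0 mm → contributes +2 730 667 mm⁴
  top flange (beyond web): d = 72 mm → contributes +3 497 984 mm⁴
  bottom flange (beyond web): d = -72 mm → contributes +3 497 984 mm⁴
Total I = 9 726 635 mm⁴.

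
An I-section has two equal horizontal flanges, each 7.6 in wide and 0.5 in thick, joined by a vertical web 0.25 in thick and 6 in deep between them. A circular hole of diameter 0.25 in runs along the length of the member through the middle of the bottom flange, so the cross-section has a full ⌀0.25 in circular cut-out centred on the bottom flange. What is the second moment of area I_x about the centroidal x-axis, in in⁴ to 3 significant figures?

I_x ≈ 84.4 in⁴

Treat the section as a set of non-overlapping primitives; coordinates are from the bounding-box lower-left.
Bottom flange: 7.6 × 0.5, A = 3.8 in², y = 0.25 in, Ī = 0.079167 in⁴.
Web: 0.25 × 6, A = 1.5 in², y = 3.5 in, Ī = 4.5 in⁴.
Top flange: 7.6 × 0.5, A = 3.8 in², y = 6.75 in, Ī = 0.079167 in⁴.
Hole (subtracted): ⌀0.25, A = 0.049087 in², y = 0.25 in, Ī = 0.00019175 in⁴.
Centroid: ȳ = ΣA·y / ΣA = 3.5176 in.
Transfer each piece to the centroidal x-axis using Ī + A·d² with d = y − 3.5176:
  bottom flange: d = -3.2676 in → contributes +40.653 in⁴
  web: d = -0.017626 in → contributes +4.5005 in⁴
  top flange: d = 3.2324 in → contributes +39.782 in⁴
  hole: d = -3.2676 in → contributes −0.52432 in⁴
Total I = 84.412 in⁴.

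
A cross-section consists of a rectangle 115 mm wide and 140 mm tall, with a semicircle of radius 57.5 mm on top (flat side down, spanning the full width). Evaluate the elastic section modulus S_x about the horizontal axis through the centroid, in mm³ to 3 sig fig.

S_x ≈ 5.98 × 10⁵ mm³

Break the section into simple shapes (no overlaps), measuring from the bottom-left corner of the bounding box.
Rectangular body: 115 × 140, A = 16 100 mm², y = 70 mm, Ī = 26 296 667 mm⁴.
Semicircular cap: semicircle r = 57.5, A = 5193.4 mm², y = 164.4 mm, Ī = 1 199 785 mm⁴.
Centroid: ȳ = ΣA·y / ΣA = 93.025 mm.
Transfer each piece to the horizontal axis through the centroid using Ī + A·d² with d = y − 93.025:
  rectangular body: d = -23.025 mm → contributes +34 832 063 mm⁴
  semicircular cap: d = 71.379 mm → contributes +27 660 039 mm⁴
Total I = 62 492 102 mm⁴.
Extreme fibre distance c = 104.48 mm; S = I/c = 598 153 mm³.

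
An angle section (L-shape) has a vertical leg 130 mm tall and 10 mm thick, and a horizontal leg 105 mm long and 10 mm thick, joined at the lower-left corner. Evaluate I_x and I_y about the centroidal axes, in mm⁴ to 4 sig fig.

I_x ≈ 3.815 × 10⁶ mm⁴, I_y ≈ 2.238 × 10⁶ mm⁴

Split into non-overlapping primitives; take the origin at the lower-left of the bounding box.
Vertical leg: 10 × 130, A = 1 300 mm², y = 65 mm, Ī = 1 830 833 mm⁴.
Horizontal leg (remainder): 95 × 10, A = 950 mm², y = 5 mm, Ī = 7916.67 mm⁴.
Centroid: ȳ = ΣA·y / ΣA = 39.6667 mm.
Transfer each piece to the centroidal x-axis using Ī + A·d² with d = y − 39.6667:
  vertical leg: d = 25.3333 mm → contributes +2 665 144 mm⁴
  horizontal leg (remainder): d = -34.6667 mm → contributes +1 149 606 mm⁴
Total I = 3 814 750 mm⁴.
For the y-axis: x̄ = 27.1667 mm.
Repeating about the centroidal y-axis gives I_y = 2 238 188 mm⁴.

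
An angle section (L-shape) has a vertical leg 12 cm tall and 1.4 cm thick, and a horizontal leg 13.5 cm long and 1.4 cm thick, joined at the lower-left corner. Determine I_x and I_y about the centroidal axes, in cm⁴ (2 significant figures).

I_x ≈ 440 cm⁴, I_y ≈ 590 cm⁴

Decompose the section into non-overlapping parts with the origin at the bottom-left of its bounding rectangle.
Vertical leg: 1.4 × 12, A = 16.8 cm², y = 6 cm, Ī = 201.6 cm⁴.
Horizontal leg (remainder): 12.1 × 1.4, A = 16.94 cm², y = 0.7 cm, Ī = 2.767 cm⁴.
Centroid: ȳ = ΣA·y / ΣA = 3.339 cm.
Transfer each piece to the centroidal x-axis using Ī + A·d² with d = y − 3.339:
  vertical leg: d = 2.661 cm → contributes +320.6 cm⁴
  horizontal leg (remainder): d = -2.639 cm → contributes +120.7 cm⁴
Total I = 441.3 cm⁴.
For the y-axis: x̄ = 4.089 cm.
Repeating about the centroidal y-axis gives I_y = 593.7 cm⁴.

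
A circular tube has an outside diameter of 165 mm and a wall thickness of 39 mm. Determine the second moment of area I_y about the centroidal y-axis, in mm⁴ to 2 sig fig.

I_y ≈ 3.4 × 10⁷ mm⁴

Split into non-overlapping primitives; take the origin at the lower-left of the bounding box.
Outer circle: ⌀165, A = 21 382 mm², x = 82.5 mm, Ī = 36 383 601 mm⁴.
Bore (subtracted): ⌀87, A = 5 945 mm², x = 82.5 mm, Ī = 2 812 205 mm⁴.
By symmetry the centroid is at mid-width, x̄ = 82.5 mm.
All pieces are centred on the centroidal y-axis, so I = ΣĪ (holes subtracted) = 33 571 396 mm⁴.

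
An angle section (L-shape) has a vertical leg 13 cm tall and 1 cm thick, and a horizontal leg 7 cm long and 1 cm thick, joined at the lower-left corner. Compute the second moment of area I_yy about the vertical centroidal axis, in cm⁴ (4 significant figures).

I_yy ≈ 69.37 cm⁴

Break the section into simple shapes (no overlaps), measuring from the bottom-left corner of the bounding box.
Vertical leg: 1 × 13, A = 13 cm², x = 0.5 cm, Ī = 1.08333 cm⁴.
Horizontal leg (remainder): 6 × 1, A = 6 cm², x = 4 cm, Ī = 18 cm⁴.
Centroid: x̄ = ΣA·x / ΣA = 1.60526 cm.
Transfer each piece to the vertical centroidal axis using Ī + A·d² with d = x − 1.60526:
  vertical leg: d = -1.10526 cm → contributes +16.9642 cm⁴
  horizontal leg (remainder): d = 2.39474 cm → contributes +52.4086 cm⁴
Total I = 69.3728 cm⁴.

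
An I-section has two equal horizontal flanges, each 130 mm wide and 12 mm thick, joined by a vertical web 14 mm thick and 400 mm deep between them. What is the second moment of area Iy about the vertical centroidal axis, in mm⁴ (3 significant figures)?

Iy ≈ 4.49 × 10⁶ mm⁴

Treat the section as a set of non-overlapping primitives; coordinates are from the bounding-box lower-left.
Bottom flange: 130 × 12, A = 1 560 mm², x = 65 mm, Ī = 2 197 000 mm⁴.
Web: 14 × 400, A = 5 600 mm², x = 65 mm, Ī = 91 467 mm⁴.
Top flange: 130 × 12, A = 1 560 mm², x = 65 mm, Ī = 2 197 000 mm⁴.
By symmetry the centroid is at mid-width, x̄ = 65 mm.
All pieces are centred on the vertical centroidal axis, so I = ΣĪ = 4 485 467 mm⁴.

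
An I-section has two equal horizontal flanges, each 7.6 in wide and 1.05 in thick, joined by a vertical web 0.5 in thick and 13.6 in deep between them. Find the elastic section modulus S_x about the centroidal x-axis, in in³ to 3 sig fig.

S_x ≈ 123 in³

Decompose the section into non-overlapping parts with the origin at the bottom-left of its bounding rectangle.
Bottom flange: 7.6 × 1.05, A = 7.98 in², y = 0.525 in, Ī = 0.73316 in⁴.
Web: 0.5 × 13.6, A = 6.8 in², y = 7.85 in, Ī = 104.81 in⁴.
Top flange: 7.6 × 1.05, A = 7.98 in², y = 15.175 in, Ī = 0.73316 in⁴.
By symmetry the centroid is at mid-height, ȳ = 7.85 in.
Transfer each piece to the centroidal x-axis using Ī + A·d² with d = y − 7.85:
  bottom flange: d = -7.325 in → contributes +428.91 in⁴
  web: d = 0 in → contributes +104.81 in⁴
  top flange: d = 7.325 in → contributes +428.91 in⁴
Total I = 962.62 in⁴.
Extreme fibre distance c = 7.85 in; S = I/c = 122.63 in³.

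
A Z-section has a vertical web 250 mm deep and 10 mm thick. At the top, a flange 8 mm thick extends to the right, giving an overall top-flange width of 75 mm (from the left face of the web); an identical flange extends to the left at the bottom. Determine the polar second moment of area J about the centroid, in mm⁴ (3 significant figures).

Split into non-overlapping primitives; take the origin at the lower-left of the bounding box.
Web: 10 × 250, A = 2 500 mm², y = 125 mm, Ī = 13 020 833 mm⁴.
Top flange (beyond web): 65 × 8, A = 520 mm², y = 246 mm, Ī = 2773.3 mm⁴.
Bottom flange (beyond web): 65 × 8, A = 520 mm², y = 4 mm, Ī = 2773.3 mm⁴.
Centroid: ȳ = ΣA·y / ΣA = 125 mm.
Transfer each piece to the centroidal x-axis using Ī + A·d² with d = y − 125:
  web: d = 0 mm → contributes +13 020 833 mm⁴
  top flange (beyond web): d = 121 mm → contributes +7 616 093 mm⁴
  bottom flange (beyond web): d = -121 mm → contributes +7 616 093 mm⁴
Total I = 28 253 020 mm⁴.
For the y-axis: x̄ = 70 mm.
Repeating about the centroidal y-axis gives I_y = 1 849 500 mm⁴.
Polar second moment: J = I_x + I_y = 30 102 520 mm⁴.

J ≈ 3.01 × 10⁷ mm⁴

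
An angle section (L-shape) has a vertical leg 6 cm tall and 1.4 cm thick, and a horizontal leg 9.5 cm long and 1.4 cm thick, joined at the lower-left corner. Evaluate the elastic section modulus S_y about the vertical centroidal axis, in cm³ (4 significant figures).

Break the section into simple shapes (no overlaps), measuring from the bottom-left corner of the bounding box.
Vertical leg: 1.4 × 6, A = 8.4 cm², x = 0.7 cm, Ī = 1.372 cm⁴.
Horizontal leg (remainder): 8.1 × 1.4, A = 11.34 cm², x = 5.45 cm, Ī = 62.0015 cm⁴.
Centroid: x̄ = ΣA·x / ΣA = 3.42872 cm.
Transfer each piece to the vertical centroidal axis using Ī + A·d² with d = x − 3.42872:
  vertical leg: d = -2.72872 cm → contributes +63.9178 cm⁴
  horizontal leg (remainder): d = 2.02128 cm → contributes +108.332 cm⁴
Total I = 172.25 cm⁴.
Extreme fibre distance c = 6.07128 cm; S = I/c = 28.3712 cm³.

S_y ≈ 28.37 cm³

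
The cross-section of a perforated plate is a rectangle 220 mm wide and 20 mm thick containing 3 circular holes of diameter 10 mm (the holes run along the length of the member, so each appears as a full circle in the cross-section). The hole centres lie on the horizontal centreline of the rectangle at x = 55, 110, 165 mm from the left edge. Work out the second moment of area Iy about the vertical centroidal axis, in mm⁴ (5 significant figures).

Break the section into simple shapes (no overlaps), measuring from the bottom-left corner of the bounding box.
Plate: 220 × 20, A = 4 400 mm², x = 110 mm, Ī = 17 746 667 mm⁴.
Hole 1 (subtracted): ⌀10, A = 78.53982 mm², x = 55 mm, Ī = 490.8739 mm⁴.
Hole 2 (subtracted): ⌀10, A = 78.53982 mm², x = 110 mm, Ī = 490.8739 mm⁴.
Hole 3 (subtracted): ⌀10, A = 78.53982 mm², x = 165 mm, Ī = 490.8739 mm⁴.
By symmetry the centroid is at mid-width, x̄ = 110 mm.
Transfer each piece to the vertical centroidal axis using Ī + A·d² with d = x − 110:
  plate: d = 0 mm → contributes +17 746 667 mm⁴
  hole 1: d = -55 mm → contributes −238073.8 mm⁴
  hole 2: d = 0 mm → contributes −490.8739 mm⁴
  hole 3: d = 55 mm → contributes −238073.8 mm⁴
Total I = 17 270 028 mm⁴.

Iy ≈ 1.7270 × 10⁷ mm⁴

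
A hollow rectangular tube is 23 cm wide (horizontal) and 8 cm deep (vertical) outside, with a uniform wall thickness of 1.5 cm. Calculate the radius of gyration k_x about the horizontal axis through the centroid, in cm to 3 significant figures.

k_x ≈ 3.03 cm

Treat the section as a set of non-overlapping primitives; coordinates are from the bounding-box lower-left.
Outer rectangle: 23 × 8, A = 184 cm², y = 4 cm, Ī = 981.33 cm⁴.
Inner void (subtracted): 20 × 5, A = 100 cm², y = 4 cm, Ī = 208.33 cm⁴.
By symmetry the centroid is at mid-height, ȳ = 4 cm.
All pieces are centred on the horizontal axis through the centroid, so I = ΣĪ (holes subtracted) = 773 cm⁴.
Radius of gyration: k = √(I/A) = √(773 / 84) = 3.0335 cm.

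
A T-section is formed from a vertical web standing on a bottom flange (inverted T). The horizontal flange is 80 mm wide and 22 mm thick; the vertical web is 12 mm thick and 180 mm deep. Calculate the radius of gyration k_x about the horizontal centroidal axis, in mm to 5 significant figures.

k_x ≈ 63.479 mm

Split into non-overlapping primitives; take the origin at the lower-left of the bounding box.
Flange: 80 × 22, A = 1 760 mm², y = 11 mm, Ī = 70986.67 mm⁴.
Web: 12 × 180, A = 2 160 mm², y = 112 mm, Ī = 5 832 000 mm⁴.
Centroid: ȳ = ΣA·y / ΣA = 66.65306 mm.
Transfer each piece to the horizontal centroidal axis using Ī + A·d² with d = y − 66.65306:
  flange: d = -55.65306 mm → contributes +5 522 170 mm⁴
  web: d = 45.34694 mm → contributes +10 273 705 mm⁴
Total I = 15 795 875 mm⁴.
Radius of gyration: k = √(I/A) = √(15 795 875 / 3 920) = 63.47881 mm.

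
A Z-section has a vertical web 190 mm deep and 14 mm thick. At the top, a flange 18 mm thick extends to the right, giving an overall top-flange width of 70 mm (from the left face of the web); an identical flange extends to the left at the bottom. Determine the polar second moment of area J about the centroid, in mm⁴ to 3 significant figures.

Decompose the section into non-overlapping parts with the origin at the bottom-left of its bounding rectangle.
Web: 14 × 190, A = 2 660 mm², y = 95 mm, Ī = 8 002 167 mm⁴.
Top flange (beyond web): 56 × 18, A = 1 008 mm², y = 181 mm, Ī = 27 216 mm⁴.
Bottom flange (beyond web): 56 × 18, A = 1 008 mm², y = 9 mm, Ī = 27 216 mm⁴.
Centroid: ȳ = ΣA·y / ΣA = 95 mm.
Transfer each piece to the centroidal x-axis using Ī + A·d² with d = y − 95:
  web: d = 0 mm → contributes +8 002 167 mm⁴
  top flange (beyond web): d = 86 mm → contributes +7 482 384 mm⁴
  bottom flange (beyond web): d = -86 mm → contributes +7 482 384 mm⁴
Total I = 22 966 935 mm⁴.
For the y-axis: x̄ = 63 mm.
Repeating about the centroidal y-axis gives I_y = 3 039 895 mm⁴.
Polar second moment: J = I_x + I_y = 26 006 829 mm⁴.

J ≈ 2.60 × 10⁷ mm⁴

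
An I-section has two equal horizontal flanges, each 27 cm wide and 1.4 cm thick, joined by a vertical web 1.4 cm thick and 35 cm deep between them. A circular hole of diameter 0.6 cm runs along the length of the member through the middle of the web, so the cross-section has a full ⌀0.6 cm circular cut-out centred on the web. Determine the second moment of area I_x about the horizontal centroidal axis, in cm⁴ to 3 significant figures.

I_x ≈ 3.01 × 10⁴ cm⁴

Break the section into simple shapes (no overlaps), measuring from the bottom-left corner of the bounding box.
Bottom flange: 27 × 1.4, A = 37.8 cm², y = 0.7 cm, Ī = 6.174 cm⁴.
Web: 1.4 × 35, A = 49 cm², y = 18.9 cm, Ī = 5002.1 cm⁴.
Top flange: 27 × 1.4, A = 37.8 cm², y = 37.1 cm, Ī = 6.174 cm⁴.
Hole (subtracted): ⌀0.6, A = 0.28274 cm², y = 18.9 cm, Ī = 0.0063617 cm⁴.
By symmetry the centroid is at mid-height, ȳ = 18.9 cm.
Transfer each piece to the horizontal centroidal axis using Ī + A·d² with d = y − 18.9:
  bottom flange: d = -18.2 cm → contributes +12 527 cm⁴
  web: d = 0 cm → contributes +5002.1 cm⁴
  top flange: d = 18.2 cm → contributes +12 527 cm⁴
  hole: d = 0 cm → contributes −0.0063617 cm⁴
Total I = 30 056 cm⁴.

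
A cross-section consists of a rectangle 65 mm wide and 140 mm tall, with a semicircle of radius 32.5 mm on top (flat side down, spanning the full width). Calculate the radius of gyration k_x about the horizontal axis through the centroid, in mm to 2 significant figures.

Break the section into simple shapes (no overlaps), measuring from the bottom-left corner of the bounding box.
Rectangular body: 65 × 140, A = 9 100 mm², y = 70 mm, Ī = 14 863 333 mm⁴.
Semicircular cap: semicircle r = 32.5, A = 1 659 mm², y = 153.8 mm, Ī = 122 452 mm⁴.
Centroid: ȳ = ΣA·y / ΣA = 82.92 mm.
Transfer each piece to the horizontal axis through the centroid using Ī + A·d² with d = y − 82.92:
  rectangular body: d = -12.92 mm → contributes +16 382 755 mm⁴
  semicircular cap: d = 70.87 mm → contributes +8 456 060 mm⁴
Total I = 24 838 815 mm⁴.
Radius of gyration: k = √(I/A) = √(24 838 815 / 10 759) = 48.05 mm.

k_x ≈ 48 mm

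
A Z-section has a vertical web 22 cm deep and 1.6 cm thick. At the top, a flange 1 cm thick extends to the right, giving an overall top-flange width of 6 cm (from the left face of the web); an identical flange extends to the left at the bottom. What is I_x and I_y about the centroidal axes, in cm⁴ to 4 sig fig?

I_x ≈ 2391 cm⁴, I_y ≈ 100.9 cm⁴

Split into non-overlapping primitives; take the origin at the lower-left of the bounding box.
Web: 1.6 × 22, A = 35.2 cm², y = 11 cm, Ī = 1419.73 cm⁴.
Top flange (beyond web): 4.4 × 1, A = 4.4 cm², y = 21.5 cm, Ī = 0.366667 cm⁴.
Bottom flange (beyond web): 4.4 × 1, A = 4.4 cm², y = 0.5 cm, Ī = 0.366667 cm⁴.
Centroid: ȳ = ΣA·y / ΣA = 11 cm.
Transfer each piece to the centroidal x-axis using Ī + A·d² with d = y − 11:
  web: d = 0 cm → contributes +1419.73 cm⁴
  top flange (beyond web): d = 10.5 cm → contributes +485.467 cm⁴
  bottom flange (beyond web): d = -10.5 cm → contributes +485.467 cm⁴
Total I = 2390.67 cm⁴.
For the y-axis: x̄ = 5.2 cm.
Repeating about the centroidal y-axis gives I_y = 100.907 cm⁴.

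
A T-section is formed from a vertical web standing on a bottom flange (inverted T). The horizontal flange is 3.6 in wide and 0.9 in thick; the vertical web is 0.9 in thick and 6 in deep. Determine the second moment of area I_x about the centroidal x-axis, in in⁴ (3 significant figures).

I_x ≈ 40.5 in⁴

Treat the section as a set of non-overlapping primitives; coordinates are from the bounding-box lower-left.
Flange: 3.6 × 0.9, A = 3.24 in², y = 0.45 in, Ī = 0.2187 in⁴.
Web: 0.9 × 6, A = 5.4 in², y = 3.9 in, Ī = 16.2 in⁴.
Centroid: ȳ = ΣA·y / ΣA = 2.6063 in.
Transfer each piece to the centroidal x-axis using Ī + A·d² with d = y − 2.6063:
  flange: d = -2.1563 in → contributes +15.283 in⁴
  web: d = 1.2938 in → contributes +25.238 in⁴
Total I = 40.521 in⁴.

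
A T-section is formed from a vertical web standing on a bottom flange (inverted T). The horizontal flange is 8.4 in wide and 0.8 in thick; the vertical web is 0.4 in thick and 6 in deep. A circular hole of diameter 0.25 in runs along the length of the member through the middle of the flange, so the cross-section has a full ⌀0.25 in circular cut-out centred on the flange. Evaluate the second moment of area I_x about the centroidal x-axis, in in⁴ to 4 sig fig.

I_x ≈ 27.96 in⁴

Decompose the section into non-overlapping parts with the origin at the bottom-left of its bounding rectangle.
Flange: 8.4 × 0.8, A = 6.72 in², y = 0.4 in, Ī = 0.3584 in⁴.
Web: 0.4 × 6, A = 2.4 in², y = 3.8 in, Ī = 7.2 in⁴.
Hole (subtracted): ⌀0.25, A = 0.0490874 in², y = 0.4 in, Ī = 0.000191748 in⁴.
Centroid: ȳ = ΣA·y / ΣA = 1.29958 in.
Transfer each piece to the centroidal x-axis using Ī + A·d² with d = y − 1.29958:
  flange: d = -0.899579 in → contributes +5.79651 in⁴
  web: d = 2.50042 in → contributes +22.2051 in⁴
  hole: d = -0.899579 in → contributes −0.0399153 in⁴
Total I = 27.9616 in⁴.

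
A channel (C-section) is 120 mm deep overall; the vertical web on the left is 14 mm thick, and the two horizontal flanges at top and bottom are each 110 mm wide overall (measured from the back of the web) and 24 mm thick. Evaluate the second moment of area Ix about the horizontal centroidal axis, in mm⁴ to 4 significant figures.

Ix ≈ 1.285 × 10⁷ mm⁴

Break the section into simple shapes (no overlaps), measuring from the bottom-left corner of the bounding box.
Web: 14 × 120, A = 1 680 mm², y = 60 mm, Ī = 2 016 000 mm⁴.
Top flange (beyond web): 96 × 24, A = 2 304 mm², y = 108 mm, Ī = 110 592 mm⁴.
Bottom flange (beyond web): 96 × 24, A = 2 304 mm², y = 12 mm, Ī = 110 592 mm⁴.
By symmetry the centroid is at mid-height, ȳ = 60 mm.
Transfer each piece to the horizontal centroidal axis using Ī + A·d² with d = y − 60:
  web: d = 0 mm → contributes +2 016 000 mm⁴
  top flange (beyond web): d = 48 mm → contributes +5 419 008 mm⁴
  bottom flange (beyond web): d = -48 mm → contributes +5 419 008 mm⁴
Total I = 12 854 016 mm⁴.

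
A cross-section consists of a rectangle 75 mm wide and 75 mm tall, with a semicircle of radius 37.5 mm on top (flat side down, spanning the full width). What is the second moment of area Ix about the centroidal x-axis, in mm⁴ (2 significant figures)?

Ix ≈ 7.4 × 10⁶ mm⁴

Decompose the section into non-overlapping parts with the origin at the bottom-left of its bounding rectangle.
Rectangular body: 75 × 75, A = 5 625 mm², y = 37.5 mm, Ī = 2 636 719 mm⁴.
Semicircular cap: semicircle r = 37.5, A = 2 209 mm², y = 90.92 mm, Ī = 217 049 mm⁴.
Centroid: ȳ = ΣA·y / ΣA = 52.56 mm.
Transfer each piece to the centroidal x-axis using Ī + A·d² with d = y − 52.56:
  rectangular body: d = -15.06 mm → contributes +3 912 753 mm⁴
  semicircular cap: d = 38.35 mm → contributes +3 466 442 mm⁴
Total I = 7 379 195 mm⁴.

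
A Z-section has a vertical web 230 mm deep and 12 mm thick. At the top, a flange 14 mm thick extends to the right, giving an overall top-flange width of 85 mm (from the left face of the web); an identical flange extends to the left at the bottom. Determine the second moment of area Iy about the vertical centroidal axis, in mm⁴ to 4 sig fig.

Break the section into simple shapes (no overlaps), measuring from the bottom-left corner of the bounding box.
Web: 12 × 230, A = 2 760 mm², x = 79 mm, Ī = 33 120 mm⁴.
Top flange (beyond web): 73 × 14, A = 1 022 mm², x = 121.5 mm, Ī = 453 853 mm⁴.
Bottom flange (beyond web): 73 × 14, A = 1 022 mm², x = 36.5 mm, Ī = 453 853 mm⁴.
Centroid: x̄ = ΣA·x / ΣA = 79 mm.
Transfer each piece to the vertical centroidal axis using Ī + A·d² with d = x − 79:
  web: d = 0 mm → contributes +33 120 mm⁴
  top flange (beyond web): d = 42.5 mm → contributes +2 299 841 mm⁴
  bottom flange (beyond web): d = -42.5 mm → contributes +2 299 841 mm⁴
Total I = 4 632 801 mm⁴.

Iy ≈ 4.633 × 10⁶ mm⁴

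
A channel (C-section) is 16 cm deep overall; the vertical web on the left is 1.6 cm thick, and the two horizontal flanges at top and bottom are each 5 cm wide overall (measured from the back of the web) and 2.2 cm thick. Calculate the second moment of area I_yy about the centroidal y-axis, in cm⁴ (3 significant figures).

Break the section into simple shapes (no overlaps), measuring from the bottom-left corner of the bounding box.
Web: 1.6 × 16, A = 25.6 cm², x = 0.8 cm, Ī = 5.4613 cm⁴.
Top flange (beyond web): 3.4 × 2.2, A = 7.48 cm², x = 3.3 cm, Ī = 7.2057 cm⁴.
Bottom flange (beyond web): 3.4 × 2.2, A = 7.48 cm², x = 3.3 cm, Ī = 7.2057 cm⁴.
Centroid: x̄ = ΣA·x / ΣA = 1.7221 cm.
Transfer each piece to the centroidal y-axis using Ī + A·d² with d = x − 1.7221:
  web: d = -0.92209 cm → contributes +27.228 cm⁴
  top flange (beyond web): d = 1.5779 cm → contributes +25.829 cm⁴
  bottom flange (beyond web): d = 1.5779 cm → contributes +25.829 cm⁴
Total I = 78.887 cm⁴.

I_yy ≈ 78.9 cm⁴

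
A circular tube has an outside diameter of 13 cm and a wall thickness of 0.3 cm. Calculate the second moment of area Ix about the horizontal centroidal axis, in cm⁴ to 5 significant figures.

Ix ≈ 241.45 cm⁴

Decompose the section into non-overlapping parts with the origin at the bottom-left of its bounding rectangle.
Outer circle: ⌀13, A = 132.7323 cm², y = 6.5 cm, Ī = 1401.985 cm⁴.
Bore (subtracted): ⌀12.4, A = 120.7628 cm², y = 6.5 cm, Ī = 1160.531 cm⁴.
By symmetry the centroid is at mid-height, ȳ = 6.5 cm.
All pieces are centred on the horizontal centroidal axis, so I = ΣĪ (holes subtracted) = 241.4541 cm⁴.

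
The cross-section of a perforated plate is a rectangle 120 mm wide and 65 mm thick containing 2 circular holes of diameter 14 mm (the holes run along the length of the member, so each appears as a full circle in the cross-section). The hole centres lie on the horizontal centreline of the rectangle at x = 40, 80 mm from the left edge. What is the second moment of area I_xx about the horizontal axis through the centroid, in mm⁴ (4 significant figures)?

Break the section into simple shapes (no overlaps), measuring from the bottom-left corner of the bounding box.
Plate: 120 × 65, A = 7 800 mm², y = 32.5 mm, Ī = 2 746 250 mm⁴.
Hole 1 (subtracted): ⌀14, A = 153.938 mm², y = 32.5 mm, Ī = 1885.74 mm⁴.
Hole 2 (subtracted): ⌀14, A = 153.938 mm², y = 32.5 mm, Ī = 1885.74 mm⁴.
By symmetry the centroid is at mid-height, ȳ = 32.5 mm.
All pieces are centred on the horizontal axis through the centroid, so I = ΣĪ (holes subtracted) = 2 742 479 mm⁴.

I_xx ≈ 2.742 × 10⁶ mm⁴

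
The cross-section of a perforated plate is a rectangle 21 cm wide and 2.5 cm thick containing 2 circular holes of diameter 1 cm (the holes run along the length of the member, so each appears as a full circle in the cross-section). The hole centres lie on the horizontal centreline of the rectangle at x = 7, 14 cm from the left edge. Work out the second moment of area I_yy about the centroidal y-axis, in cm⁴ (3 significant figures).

Split into non-overlapping primitives; take the origin at the lower-left of the bounding box.
Plate: 21 × 2.5, A = 52.5 cm², x = 10.5 cm, Ī = 1929.4 cm⁴.
Hole 1 (subtracted): ⌀1, A = 0.7854 cm², x = 7 cm, Ī = 0.049087 cm⁴.
Hole 2 (subtracted): ⌀1, A = 0.7854 cm², x = 14 cm, Ī = 0.049087 cm⁴.
By symmetry the centroid is at mid-width, x̄ = 10.5 cm.
Transfer each piece to the centroidal y-axis using Ī + A·d² with d = x − 10.5:
  plate: d = 0 cm → contributes +1929.4 cm⁴
  hole 1: d = -3.5 cm → contributes −9.6702 cm⁴
  hole 2: d = 3.5 cm → contributes −9.6702 cm⁴
Total I = 1 910 cm⁴.

I_yy ≈ 1910 cm⁴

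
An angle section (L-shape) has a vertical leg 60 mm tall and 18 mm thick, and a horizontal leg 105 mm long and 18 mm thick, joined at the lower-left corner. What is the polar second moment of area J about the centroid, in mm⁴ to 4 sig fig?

J ≈ 3.427 × 10⁶ mm⁴

Treat the section as a set of non-overlapping primitives; coordinates are from the bounding-box lower-left.
Vertical leg: 18 × 60, A = 1 080 mm², y = 30 mm, Ī = 324 000 mm⁴.
Horizontal leg (remainder): 87 × 18, A = 1 566 mm², y = 9 mm, Ī = 42 282 mm⁴.
Centroid: ȳ = ΣA·y / ΣA = 17.5714 mm.
Transfer each piece to the centroidal x-axis using Ī + A·d² with d = y − 17.5714:
  vertical leg: d = 12.4286 mm → contributes +490 827 mm⁴
  horizontal leg (remainder): d = -8.57143 mm → contributes +157 335 mm⁴
Total I = 648 162 mm⁴.
For the y-axis: x̄ = 40.0714 mm.
Repeating about the centroidal y-axis gives I_y = 2 778 665 mm⁴.
Polar second moment: J = I_x + I_y = 3 426 827 mm⁴.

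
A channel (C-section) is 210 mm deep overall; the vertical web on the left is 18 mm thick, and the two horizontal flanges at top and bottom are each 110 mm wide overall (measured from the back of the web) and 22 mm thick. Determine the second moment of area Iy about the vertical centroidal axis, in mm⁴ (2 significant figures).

Decompose the section into non-overlapping parts with the origin at the bottom-left of its bounding rectangle.
Web: 18 × 210, A = 3 780 mm², x = 9 mm, Ī = 102 060 mm⁴.
Top flange (beyond web): 92 × 22, A = 2 024 mm², x = 64 mm, Ī = 1 427 595 mm⁴.
Bottom flange (beyond web): 92 × 22, A = 2 024 mm², x = 64 mm, Ī = 1 427 595 mm⁴.
Centroid: x̄ = ΣA·x / ΣA = 37.44 mm.
Transfer each piece to the vertical centroidal axis using Ī + A·d² with d = x − 37.44:
  web: d = -28.44 mm → contributes +3 159 772 mm⁴
  top flange (beyond web): d = 26.56 mm → contributes +2 855 232 mm⁴
  bottom flange (beyond web): d = 26.56 mm → contributes +2 855 232 mm⁴
Total I = 8 870 236 mm⁴.

Iy ≈ 8.9 × 10⁶ mm⁴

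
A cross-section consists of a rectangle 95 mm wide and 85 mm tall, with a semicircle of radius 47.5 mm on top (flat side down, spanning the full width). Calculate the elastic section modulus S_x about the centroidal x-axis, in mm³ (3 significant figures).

S_x ≈ 2.13 × 10⁵ mm³

Decompose the section into non-overlapping parts with the origin at the bottom-left of its bounding rectangle.
Rectangular body: 95 × 85, A = 8 075 mm², y = 42.5 mm, Ī = 4 861 823 mm⁴.
Semicircular cap: semicircle r = 47.5, A = 3544.1 mm², y = 105.16 mm, Ī = 558 736 mm⁴.
Centroid: ȳ = ΣA·y / ΣA = 61.613 mm.
Transfer each piece to the centroidal x-axis using Ī + A·d² with d = y − 61.613:
  rectangular body: d = -19.113 mm → contributes +7 811 583 mm⁴
  semicircular cap: d = 43.547 mm → contributes +7 279 553 mm⁴
Total I = 15 091 136 mm⁴.
Extreme fibre distance c = 70.887 mm; S = I/c = 212 889 mm³.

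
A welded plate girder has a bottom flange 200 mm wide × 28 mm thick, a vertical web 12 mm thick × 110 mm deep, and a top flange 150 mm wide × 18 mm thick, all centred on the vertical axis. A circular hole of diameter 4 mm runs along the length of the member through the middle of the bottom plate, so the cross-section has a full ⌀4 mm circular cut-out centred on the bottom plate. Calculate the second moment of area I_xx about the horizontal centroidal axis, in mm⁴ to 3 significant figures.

I_xx ≈ 3.47 × 10⁷ mm⁴

Treat the section as a set of non-overlapping primitives; coordinates are from the bounding-box lower-left.
Bottom plate: 200 × 28, A = 5 600 mm², y = 14 mm, Ī = 365 867 mm⁴.
Web plate: 12 × 110, A = 1 320 mm², y = 83 mm, Ī = 1 331 000 mm⁴.
Top plate: 150 × 18, A = 2 700 mm², y = 147 mm, Ī = 72 900 mm⁴.
Hole (subtracted): ⌀4, A = 12.566 mm², y = 14 mm, Ī = 12.566 mm⁴.
Centroid: ȳ = ΣA·y / ΣA = 60.857 mm.
Transfer each piece to the horizontal centroidal axis using Ī + A·d² with d = y − 60.857:
  bottom plate: d = -46.857 mm → contributes +12 661 351 mm⁴
  web plate: d = 22.143 mm → contributes +1 978 185 mm⁴
  top plate: d = 86.143 mm → contributes +20 108 347 mm⁴
  hole: d = -46.857 mm → contributes −27 604 mm⁴
Total I = 34 720 280 mm⁴.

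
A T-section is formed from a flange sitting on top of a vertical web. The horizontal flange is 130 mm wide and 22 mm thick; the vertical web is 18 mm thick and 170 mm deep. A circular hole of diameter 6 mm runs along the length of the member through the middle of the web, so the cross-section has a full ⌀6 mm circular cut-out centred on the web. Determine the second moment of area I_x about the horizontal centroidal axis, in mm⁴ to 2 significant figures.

I_x ≈ 2.1 × 10⁷ mm⁴

Treat the section as a set of non-overlapping primitives; coordinates are from the bounding-box lower-left.
Flange: 130 × 22, A = 2 860 mm², y = 181 mm, Ī = 115 353 mm⁴.
Web: 18 × 170, A = 3 060 mm², y = 85 mm, Ī = 7 369 500 mm⁴.
Hole (subtracted): ⌀6, A = 28.27 mm², y = 85 mm, Ī = 63.62 mm⁴.
Centroid: ȳ = ΣA·y / ΣA = 131.6 mm.
Transfer each piece to the horizontal centroidal axis using Ī + A·d² with d = y − 131.6:
  flange: d = 49.4 mm → contributes +7 094 515 mm⁴
  web: d = -46.6 mm → contributes +14 014 744 mm⁴
  hole: d = -46.6 mm → contributes −61 466 mm⁴
Total I = 21 047 793 mm⁴.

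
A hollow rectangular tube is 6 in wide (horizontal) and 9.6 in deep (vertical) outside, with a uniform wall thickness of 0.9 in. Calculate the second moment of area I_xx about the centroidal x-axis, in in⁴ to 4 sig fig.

Split into non-overlapping primitives; take the origin at the lower-left of the bounding box.
Outer rectangle: 6 × 9.6, A = 57.6 in², y = 4.8 in, Ī = 442.368 in⁴.
Inner void (subtracted): 4.2 × 7.8, A = 32.76 in², y = 4.8 in, Ī = 166.093 in⁴.
By symmetry the centroid is at mid-height, ȳ = 4.8 in.
All pieces are centred on the centroidal x-axis, so I = ΣĪ (holes subtracted) = 276.275 in⁴.

I_xx ≈ 276.3 in⁴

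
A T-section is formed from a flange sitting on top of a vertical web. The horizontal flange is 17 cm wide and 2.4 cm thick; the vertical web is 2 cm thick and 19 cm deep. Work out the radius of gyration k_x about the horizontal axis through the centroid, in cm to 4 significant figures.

k_x ≈ 6.583 cm

Treat the section as a set of non-overlapping primitives; coordinates are from the bounding-box lower-left.
Flange: 17 × 2.4, A = 40.8 cm², y = 20.2 cm, Ī = 19.584 cm⁴.
Web: 2 × 19, A = 38 cm², y = 9.5 cm, Ī = 1143.17 cm⁴.
Centroid: ȳ = ΣA·y / ΣA = 15.0401 cm.
Transfer each piece to the horizontal axis through the centroid using Ī + A·d² with d = y − 15.0401:
  flange: d = 5.1599 cm → contributes +1105.87 cm⁴
  web: d = -5.5401 cm → contributes +2309.49 cm⁴
Total I = 3415.36 cm⁴.
Radius of gyration: k = √(I/A) = √(3415.36 / 78.8) = 6.58347 cm.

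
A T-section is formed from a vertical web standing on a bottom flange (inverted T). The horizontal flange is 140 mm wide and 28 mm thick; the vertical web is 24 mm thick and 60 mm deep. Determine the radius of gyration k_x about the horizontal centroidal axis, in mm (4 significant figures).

k_x ≈ 22.56 mm

Decompose the section into non-overlapping parts with the origin at the bottom-left of its bounding rectangle.
Flange: 140 × 28, A = 3 920 mm², y = 14 mm, Ī = 256 107 mm⁴.
Web: 24 × 60, A = 1 440 mm², y = 58 mm, Ī = 432 000 mm⁴.
Centroid: ȳ = ΣA·y / ΣA = 25.8209 mm.
Transfer each piece to the horizontal centroidal axis using Ī + A·d² with d = y − 25.8209:
  flange: d = -11.8209 mm → contributes +803 862 mm⁴
  web: d = 32.1791 mm → contributes +1 923 112 mm⁴
Total I = 2 726 975 mm⁴.
Radius of gyration: k = √(I/A) = √(2 726 975 / 5 360) = 22.5558 mm.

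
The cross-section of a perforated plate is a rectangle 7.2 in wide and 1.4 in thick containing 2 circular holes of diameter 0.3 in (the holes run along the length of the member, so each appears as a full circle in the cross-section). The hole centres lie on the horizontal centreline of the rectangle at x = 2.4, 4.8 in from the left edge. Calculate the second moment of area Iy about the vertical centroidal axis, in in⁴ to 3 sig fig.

Treat the section as a set of non-overlapping primitives; coordinates are from the bounding-box lower-left.
Plate: 7.2 × 1.4, A = 10.08 in², x = 3.6 in, Ī = 43.546 in⁴.
Hole 1 (subtracted): ⌀0.3, A = 0.070686 in², x = 2.4 in, Ī = 0.00039761 in⁴.
Hole 2 (subtracted): ⌀0.3, A = 0.070686 in², x = 4.8 in, Ī = 0.00039761 in⁴.
By symmetry the centroid is at mid-width, x̄ = 3.6 in.
Transfer each piece to the vertical centroidal axis using Ī + A·d² with d = x − 3.6:
  plate: d = 0 in → contributes +43.546 in⁴
  hole 1: d = -1.2 in → contributes −0.10219 in⁴
  hole 2: d = 1.2 in → contributes −0.10219 in⁴
Total I = 43.341 in⁴.

Iy ≈ 43.3 in⁴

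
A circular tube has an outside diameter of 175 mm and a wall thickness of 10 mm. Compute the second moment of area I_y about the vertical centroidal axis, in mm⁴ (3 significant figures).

Break the section into simple shapes (no overlaps), measuring from the bottom-left corner of the bounding box.
Outer circle: ⌀175, A = 24 053 mm², x = 87.5 mm, Ī = 46 038 598 mm⁴.
Bore (subtracted): ⌀155, A = 18 869 mm², x = 87.5 mm, Ī = 28 333 269 mm⁴.
By symmetry the centroid is at mid-width, x̄ = 87.5 mm.
All pieces are centred on the vertical centroidal axis, so I = ΣĪ (holes subtracted) = 17 705 329 mm⁴.

I_y ≈ 1.77 × 10⁷ mm⁴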